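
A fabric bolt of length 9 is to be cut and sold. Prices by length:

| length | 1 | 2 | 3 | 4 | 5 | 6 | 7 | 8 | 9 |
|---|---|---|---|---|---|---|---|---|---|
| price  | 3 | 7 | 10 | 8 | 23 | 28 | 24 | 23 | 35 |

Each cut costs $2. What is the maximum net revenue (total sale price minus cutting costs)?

36

Let net[k] be the best obtainable value from length k. For each k, try every first piece i and keep the best of price[i] + net[k−i] minus the 2 cut fee when i<k.
net[1] = 3
net[2] = 7
net[3] = 10
net[4] = 12  (first piece 2, then net[2]=7)
net[5] = 23
net[6] = 28
net[7] = 29  (first piece 1, then net[6]=28)
net[8] = 33  (first piece 2, then net[6]=28)
net[9] = 36  (first piece 3, then net[6]=28)
One optimal plan: pieces 6 + 3 (1 cut) → $38 − $2 = $36.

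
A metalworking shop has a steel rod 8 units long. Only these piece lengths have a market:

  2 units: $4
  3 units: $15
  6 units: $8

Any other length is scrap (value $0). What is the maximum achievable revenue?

Consider every possible first cut. best[k] is the best of p[i]+best[k−i] over all sellable i≤k.
best[1] = 0
best[2] = 4
best[3] = max(4+0, 15+0) = 15
best[4] = max(4+4, 15+0) = 15
best[5] = max(4+15, 15+4) = 19
best[6] = max(4+15, 15+15, 8+0) = 30
best[7] = max(4+19, 15+15, 8+0) = 30
best[8] = max(4+30, 15+19, 8+4) = 34
One optimal cutting: 3 + 3 + 2 → $34.

34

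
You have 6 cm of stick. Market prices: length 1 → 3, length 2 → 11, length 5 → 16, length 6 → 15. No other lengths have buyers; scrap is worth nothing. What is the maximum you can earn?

Consider every possible first cut. r[k] is the best of p[i]+r[k−i] over all sellable i≤k.
r[1] = 3
r[2] = 11
r[3] = 14  (first piece 1, then r[2]=11)
r[4] = 22  (first piece 2, then r[2]=11)
r[5] = 25  (first piece 1, then r[4]=22)
r[6] = 33  (first piece 2, then r[4]=22)
One optimal cutting: 2 + 2 + 2 → 33.

33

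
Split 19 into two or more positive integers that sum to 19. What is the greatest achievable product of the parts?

972

Let prod[k] be the best product for length k (with at least one cut). For each first piece i, the rest contributes max(k−i, prod[k−i]).
prod[2] = 1×max(1,0) = 1×1 = 1
prod[3] = max(1×2, 2×1) = 2
prod[4] = max(1×3, 2×2, 3×1) = 4
prod[5] = max(1×4, 2×3, 3×2, 4×1) = 6
prod[6] = max(1×6, 2×4, 3×3, 4×2, 5×1) = 9
prod[7] = max(1×9, 2×6, 3×4, 4×3, 5×2, 6×1) = 12
prod[8] = max(1×12, 2×9, 3×6, …, 6×2, 7×1) = 18
prod[9] = max(1×18, 2×12, 3×9, …, 7×2, 8×1) = 27
prod[10] = max(1×27, 2×18, 3×12, …, 8×2, 9×1) = 36
prod[11] = max(1×36, 2×27, 3×18, …, 9×2, 10×1) = 54
prod[12] = max(1×54, 2×36, 3×27, …, 10×2, 11×1) = 81
prod[13] = max(1×81, 2×54, 3×36, …, 11×2, 12×1) = 108
prod[14] = max(1×108, 2×81, 3×54, …, 12×2, 13×1) = 162
prod[15] = max(1×162, 2×108, 3×81, …, 13×2, 14×1) = 243
prod[16] = max(1×243, 2×162, 3×108, …, 14×2, 15×1) = 324
prod[17] = max(1×324, 2×243, 3×162, …, 15×2, 16×1) = 486
prod[18] = max(1×486, 2×324, 3×243, …, 16×2, 17×1) = 729
prod[19] = max(1×729, 2×486, 3×324, …, 17×2, 18×1) = 972
One optimal split: 3 + 3 + 3 + 3 + 3 + 2 + 2; product 3×3×3×3×3×2×2 = 972.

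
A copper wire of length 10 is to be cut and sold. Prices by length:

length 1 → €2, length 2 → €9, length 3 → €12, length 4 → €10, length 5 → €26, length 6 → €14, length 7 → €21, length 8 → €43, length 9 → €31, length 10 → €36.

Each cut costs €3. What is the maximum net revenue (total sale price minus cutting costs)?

Let r[k] be the best obtainable value from length k. For each k, try every first piece i and keep the best of price[i] + r[k−i] minus the 3 cut fee when i<k.
r[1] = 2
r[2] = max(2+2-3, 9+0) = 9
r[3] = max(2+9-3, 9+2-3, 12+0) = 12
r[4] = max(2+12-3, 9+9-3, 12+2-3, 10+0) = 15
r[5] = max(2+15-3, 9+12-3, 12+9-3, 10+2-3, 26+0) = 26
r[6] = max(2+26-3, 9+15-3, 12+12-3, 10+9-3, 26+2-3, 14+0) = 25
r[7] = max(2+25-3, 9+26-3, 12+15-3, …, 14+2-3, 21+0) = 32
r[8] = max(2+32-3, 9+25-3, 12+26-3, …, 21+2-3, 43+0) = 43
r[9] = max(2+43-3, 9+32-3, 12+25-3, …, 43+2-3, 31+0) = 42
r[10] = max(2+42-3, 9+43-3, 12+32-3, …, 31+2-3, 36+0) = 49
One optimal plan: pieces 8 + 2 (1 cut) → €52 − €3 = €49.

49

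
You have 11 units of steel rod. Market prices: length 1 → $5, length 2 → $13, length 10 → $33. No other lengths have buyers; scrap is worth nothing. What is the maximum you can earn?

Consider every possible first cut. f[k] is the best of p[i]+f[k−i] over all sellable i≤k.
f[1] = 5
f[2] = 13
f[3] = 18  (first piece 1, then f[2]=13)
f[4] = 26  (first piece 2, then f[2]=13)
f[5] = 31  (first piece 1, then f[4]=26)
f[6] = 39  (first piece 2, then f[4]=26)
f[7] = 44  (first piece 1, then f[6]=39)
f[8] = 52  (first piece 2, then f[6]=39)
f[9] = 57  (first piece 1, then f[8]=52)
f[10] = 65  (first piece 2, then f[8]=52)
f[11] = 70  (first piece 1, then f[10]=65)
One optimal cutting: 2 + 2 + 2 + 2 + 2 + 1 → $70.

70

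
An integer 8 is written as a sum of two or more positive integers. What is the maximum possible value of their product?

18

Define P[k] = max over 1≤i<k of i · max(k−i, P[k−i]); the inner max lets the remainder stay uncut if that's better.
Small cases: P[2]=1, P[3]=2.
P[4] = 2*max(2,1) = 2*2 = 4
P[5] = 2*max(3,2) = 2*3 = 6
P[6] = 3*max(3,2) = 3*3 = 9
P[7] = 2*max(5,6) = 2*6 = 12
P[8] = 2*max(6,9) = 2*9 = 18
One optimal split: 3 + 3 + 2; product 3*3*2 = 18.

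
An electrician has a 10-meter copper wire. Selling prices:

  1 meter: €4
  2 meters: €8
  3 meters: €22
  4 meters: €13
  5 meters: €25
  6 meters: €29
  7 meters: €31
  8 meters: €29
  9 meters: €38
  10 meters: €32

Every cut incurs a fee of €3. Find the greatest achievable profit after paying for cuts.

61

Build net[k] bottom-up: net[k] = max over allowed piece i of (p[i] + net[k−i]) − 3 per cut.
net[1] = 4
net[2] = 8
net[3] = 22
net[4] = 23  (first piece 1, then net[3]=22)
net[5] = 27  (first piece 2, then net[3]=22)
net[6] = 41  (first piece 3, then net[3]=22)
net[7] = 42  (first piece 1, then net[6]=41)
net[8] = 46  (first piece 2, then net[6]=41)
net[9] = 60  (first piece 3, then net[6]=41)
net[10] = 61  (first piece 1, then net[9]=60)
One optimal plan: pieces 3 + 3 + 3 + 1 (3 cuts) → €70 − €9 = €61.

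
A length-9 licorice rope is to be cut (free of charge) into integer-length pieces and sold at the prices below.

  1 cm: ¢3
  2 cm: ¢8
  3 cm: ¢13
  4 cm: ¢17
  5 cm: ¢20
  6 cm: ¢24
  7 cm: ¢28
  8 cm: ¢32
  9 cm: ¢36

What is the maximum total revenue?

Build best[k] bottom-up: best[k] = max over allowed piece i of (p[i] + best[k−i]).
best[1] = 3
best[2] = max(3+3, 8+0) = 8
best[3] = max(3+8, 8+3, 13+0) = 13
best[4] = max(3+13, 8+8, 13+3, 17+0) = 17
best[5] = max(3+17, 8+13, 13+8, 17+3, 20+0) = 21
best[6] = max(3+21, 8+17, 13+13, 17+8, 20+3, 24+0) = 26
best[7] = max(3+26, 8+21, 13+17, …, 24+3, 28+0) = 30
best[8] = max(3+30, 8+26, 13+21, …, 28+3, 32+0) = 34
best[9] = max(3+34, 8+30, 13+26, …, 32+3, 36+0) = 39
One optimal cutting: 3 + 3 + 3 → ¢13 + ¢13 + ¢13 = ¢39.

39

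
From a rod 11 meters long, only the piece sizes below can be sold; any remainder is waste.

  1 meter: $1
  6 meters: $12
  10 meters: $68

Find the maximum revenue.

Let r[k] be the best obtainable value from length k. For each k, try every first piece i and keep the best of price[i] + r[k−i].
r[1] = 1
r[2] = 2  (first piece 1, then r[1]=1)
r[3] = 3  (first piece 1, then r[2]=2)
r[4] = 4  (first piece 1, then r[3]=3)
r[5] = 5  (first piece 1, then r[4]=4)
r[6] = max(1+5, 12+0) = 12
r[7] = max(1+12, 12+1) = 13
r[8] = max(1+13, 12+2) = 14
r[9] = max(1+14, 12+3) = 15
r[10] = max(1+15, 12+4, 68+0) = 68
r[11] = max(1+68, 12+5, 68+1) = 69
One optimal cutting: 10 + 1 → $69.

69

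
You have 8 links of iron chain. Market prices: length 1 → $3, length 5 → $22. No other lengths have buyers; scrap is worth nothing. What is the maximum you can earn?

31

Let r[k] be the best obtainable value from length k. For each k, try every first piece i and keep the best of price[i] + r[k−i].
r[1] = 3
r[2] = 6  (first piece 1, then r[1]=3)
r[3] = 9  (first piece 1, then r[2]=6)
r[4] = 12  (first piece 1, then r[3]=9)
r[5] = max(3+12, 22+0) = 22
r[6] = max(3+22, 22+3) = 25
r[7] = max(3+25, 22+6) = 28
r[8] = max(3+28, 22+9) = 31
One optimal cutting: 5 + 1 + 1 + 1 → $31.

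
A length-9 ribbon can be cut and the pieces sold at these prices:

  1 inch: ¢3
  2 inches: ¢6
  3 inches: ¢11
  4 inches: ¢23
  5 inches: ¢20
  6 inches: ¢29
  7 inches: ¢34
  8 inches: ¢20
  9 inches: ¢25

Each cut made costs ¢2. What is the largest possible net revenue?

Consider every possible first cut. v[k] is the best of p[i]+v[k−i] over all sellable i≤k, charging 2 whenever i<k.
v[1] = 3
v[2] = max(3+3-2, 6+0) = 6
v[3] = max(3+6-2, 6+3-2, 11+0) = 11
v[4] = max(3+11-2, 6+6-2, 11+3-2, 23+0) = 23
v[5] = max(3+23-2, 6+11-2, 11+6-2, 23+3-2, 20+0) = 24
v[6] = max(3+24-2, 6+23-2, 11+11-2, 23+6-2, 20+3-2, 29+0) = 29
v[7] = max(3+29-2, 6+24-2, 11+23-2, …, 29+3-2, 34+0) = 34
v[8] = max(3+34-2, 6+29-2, 11+24-2, …, 34+3-2, 20+0) = 44
v[9] = max(3+44-2, 6+34-2, 11+29-2, …, 20+3-2, 25+0) = 45
One optimal plan: pieces 4 + 4 + 1 (2 cuts) → ¢49 − ¢4 = ¢45.

45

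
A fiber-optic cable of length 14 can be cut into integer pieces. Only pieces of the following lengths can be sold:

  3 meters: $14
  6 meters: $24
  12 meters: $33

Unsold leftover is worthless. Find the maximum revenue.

56

Build f[k] bottom-up: f[k] = max over allowed piece i of (p[i] + f[k−i]).
f[1] = 0
f[2] = 0
f[3] = 14
f[4] = 14
f[5] = 14
f[6] = max(14+14, 24+0) = 28
f[7] = max(14+14, 24+0) = 28
f[8] = max(14+14, 24+0) = 28
f[9] = max(14+28, 24+14) = 42
f[10] = max(14+28, 24+14) = 42
f[11] = max(14+28, 24+14) = 42
f[12] = max(14+42, 24+28, 33+0) = 56
f[13] = max(14+42, 24+28, 33+0) = 56
f[14] = max(14+42, 24+28, 33+0) = 56
One optimal cutting: pieces 3 + 3 + 3 + 3 with 2 meters of scrap → $56.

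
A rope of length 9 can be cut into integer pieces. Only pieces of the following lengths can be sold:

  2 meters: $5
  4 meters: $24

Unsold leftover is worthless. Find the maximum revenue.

48

Build best[k] bottom-up: best[k] = max over allowed piece i of (p[i] + best[k−i]).
best[1] = 0
best[2] = 5
best[3] = 5
best[4] = 24
best[5] = 24
best[6] = 29  (first piece 2, then best[4]=24)
best[7] = 29
best[8] = 48  (first piece 4, then best[4]=24)
best[9] = 48
One optimal cutting: pieces 4 + 4 with 1 meter of scrap → $48.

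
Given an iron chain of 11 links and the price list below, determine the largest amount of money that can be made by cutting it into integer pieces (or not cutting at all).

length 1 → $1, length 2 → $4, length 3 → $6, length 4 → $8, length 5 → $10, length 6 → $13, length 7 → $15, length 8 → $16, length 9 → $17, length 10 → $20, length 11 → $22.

Build best[k] bottom-up: best[k] = max over allowed piece i of (p[i] + best[k−i]).
best[1] = 1
best[2] = 4
best[3] = 6
best[4] = 8  (first piece 2, then best[2]=4)
best[5] = 10  (first piece 2, then best[3]=6)
best[6] = 13
best[7] = 15
best[8] = 17  (first piece 2, then best[6]=13)
best[9] = 19  (first piece 2, then best[7]=15)
best[10] = 21  (first piece 2, then best[8]=17)
best[11] = 23  (first piece 2, then best[9]=19)
One optimal cutting: 7 + 2 + 2 → $15 + $4 + $4 = $23.

23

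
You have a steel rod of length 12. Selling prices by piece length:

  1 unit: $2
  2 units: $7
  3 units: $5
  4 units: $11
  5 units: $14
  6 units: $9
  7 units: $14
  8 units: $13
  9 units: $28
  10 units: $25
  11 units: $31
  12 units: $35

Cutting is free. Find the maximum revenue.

42

Let best[k] be the best obtainable value from length k. For each k, try every first piece i and keep the best of price[i] + best[k−i].
best[1] = 2
best[2] = 7
best[3] = 9  (first piece 1, then best[2]=7)
best[4] = 14  (first piece 2, then best[2]=7)
best[5] = 16  (first piece 1, then best[4]=14)
best[6] = 21  (first piece 2, then best[4]=14)
best[7] = 23  (first piece 1, then best[6]=21)
best[8] = 28  (first piece 2, then best[6]=21)
best[9] = 30  (first piece 1, then best[8]=28)
best[10] = 35  (first piece 2, then best[8]=28)
best[11] = 37  (first piece 1, then best[10]=35)
best[12] = 42  (first piece 2, then best[10]=35)
One optimal cutting: 2 + 2 + 2 + 2 + 2 + 2 → $7 + $7 + $7 + $7 + $7 + $7 = $42.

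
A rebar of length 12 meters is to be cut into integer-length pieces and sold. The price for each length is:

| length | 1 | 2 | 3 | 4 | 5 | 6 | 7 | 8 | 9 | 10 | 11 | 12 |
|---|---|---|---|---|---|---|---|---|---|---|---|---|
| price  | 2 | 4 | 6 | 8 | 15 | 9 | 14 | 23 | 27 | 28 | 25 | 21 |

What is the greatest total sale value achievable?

Build R[k] bottom-up: R[k] = max over allowed piece i of (p[i] + R[k−i]).
R[1] = 2
R[2] = max(2+2, 4+0) = 4
R[3] = max(2+4, 4+2, 6+0) = 6
R[4] = max(2+6, 4+4, 6+2, 8+0) = 8
R[5] = max(2+8, 4+6, 6+4, 8+2, 15+0) = 15
R[6] = max(2+15, 4+8, 6+6, 8+4, 15+2, 9+0) = 17
R[7] = max(2+17, 4+15, 6+8, …, 9+2, 14+0) = 19
R[8] = max(2+19, 4+17, 6+15, …, 14+2, 23+0) = 23
R[9] = max(2+23, 4+19, 6+17, …, 23+2, 27+0) = 27
R[10] = max(2+27, 4+23, 6+19, …, 27+2, 28+0) = 30
R[11] = max(2+30, 4+27, 6+23, …, 28+2, 25+0) = 32
R[12] = max(2+32, 4+30, 6+27, …, 25+2, 21+0) = 34
One optimal cutting: 5 + 5 + 1 + 1 → ₹15 + ₹15 + ₹2 + ₹2 = ₹34.

34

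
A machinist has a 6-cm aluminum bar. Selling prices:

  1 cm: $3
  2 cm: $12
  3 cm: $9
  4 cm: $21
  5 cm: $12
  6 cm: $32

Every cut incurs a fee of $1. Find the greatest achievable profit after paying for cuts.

34

Build v[k] bottom-up: v[k] = max over allowed piece i of (p[i] + v[k−i]) − 1 per cut.
v[1] = 3
v[2] = max(3+3-1, 12+0) = 12
v[3] = max(3+12-1, 12+3-1, 9+0) = 14
v[4] = max(3+14-1, 12+12-1, 9+3-1, 21+0) = 23
v[5] = max(3+23-1, 12+14-1, 9+12-1, 21+3-1, 12+0) = 25
v[6] = max(3+25-1, 12+23-1, 9+14-1, 21+12-1, 12+3-1, 32+0) = 34
One optimal plan: pieces 2 + 2 + 2 (2 cuts) → $36 − $2 = $34.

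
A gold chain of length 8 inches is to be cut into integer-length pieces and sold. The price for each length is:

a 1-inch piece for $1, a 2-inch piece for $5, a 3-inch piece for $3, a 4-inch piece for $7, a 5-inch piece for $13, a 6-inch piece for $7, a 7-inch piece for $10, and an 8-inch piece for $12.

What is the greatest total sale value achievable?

20

Let r[k] be the best obtainable value from length k. For each k, try every first piece i and keep the best of price[i] + r[k−i].
r[1] = 1
r[2] = 5
r[3] = 6  (first piece 1, then r[2]=5)
r[4] = 10  (first piece 2, then r[2]=5)
r[5] = 13
r[6] = 15  (first piece 2, then r[4]=10)
r[7] = 18  (first piece 2, then r[5]=13)
r[8] = 20  (first piece 2, then r[6]=15)
One optimal cutting: 2 + 2 + 2 + 2 → $5 + $5 + $5 + $5 = $20.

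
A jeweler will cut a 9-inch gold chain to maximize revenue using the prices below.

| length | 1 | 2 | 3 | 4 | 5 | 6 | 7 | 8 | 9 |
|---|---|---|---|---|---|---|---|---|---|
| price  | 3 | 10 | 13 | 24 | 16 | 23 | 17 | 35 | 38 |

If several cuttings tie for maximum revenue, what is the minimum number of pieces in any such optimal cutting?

3

Consider every possible first cut. r[k] is the best of p[i]+r[k−i] over all sellable i≤k.
r[1] = 3
r[2] = 10
r[3] = 13  (first piece 1, then r[2]=10)
r[4] = 24
r[5] = 27  (first piece 1, then r[4]=24)
r[6] = 34  (first piece 2, then r[4]=24)
r[7] = 37  (first piece 1, then r[6]=34)
r[8] = 48  (first piece 4, then r[4]=24)
r[9] = 51  (first piece 1, then r[8]=48)
Maximum revenue is $51.
Now minimize piece count subject to staying optimal: for each k, pieces[k] = 1 + min over i with p[i]+r[k−i]=r[k] of pieces[k−i].
pieces[6] = 2
pieces[7] = 2
pieces[8] = 2
pieces[9] = 3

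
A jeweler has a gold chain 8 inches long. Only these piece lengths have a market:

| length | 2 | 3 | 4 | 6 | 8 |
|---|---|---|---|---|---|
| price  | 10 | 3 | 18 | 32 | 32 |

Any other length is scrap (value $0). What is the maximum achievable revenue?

Build best[k] bottom-up: best[k] = max over allowed piece i of (p[i] + best[k−i]).
best[1] = 0
best[2] = 10
best[3] = max(10+0, 3+0) = 10
best[4] = max(10+10, 3+0, 18+0) = 20
best[5] = max(10+10, 3+10, 18+0) = 20
best[6] = max(10+20, 3+10, 18+10, 32+0) = 32
best[7] = max(10+20, 3+20, 18+10, 32+0) = 32
best[8] = max(10+32, 3+20, 18+20, 32+10, 32+0) = 42
One optimal cutting: 6 + 2 → $42.

42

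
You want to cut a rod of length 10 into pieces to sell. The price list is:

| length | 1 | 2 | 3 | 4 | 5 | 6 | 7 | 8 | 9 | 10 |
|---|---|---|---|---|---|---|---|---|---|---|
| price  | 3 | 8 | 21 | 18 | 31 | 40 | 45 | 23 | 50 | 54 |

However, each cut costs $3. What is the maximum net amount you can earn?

Let v[k] be the best obtainable value from length k. For each k, try every first piece i and keep the best of price[i] + v[k−i] minus the 3 cut fee when i<k.
v[1] = 3
v[2] = 8
v[3] = 21
v[4] = 21  (first piece 1, then v[3]=21)
v[5] = 31
v[6] = 40
v[7] = 45
v[8] = 49  (first piece 3, then v[5]=31)
v[9] = 58  (first piece 3, then v[6]=40)
v[10] = 63  (first piece 3, then v[7]=45)
One optimal plan: pieces 7 + 3 (1 cut) → $66 − $3 = $63.

63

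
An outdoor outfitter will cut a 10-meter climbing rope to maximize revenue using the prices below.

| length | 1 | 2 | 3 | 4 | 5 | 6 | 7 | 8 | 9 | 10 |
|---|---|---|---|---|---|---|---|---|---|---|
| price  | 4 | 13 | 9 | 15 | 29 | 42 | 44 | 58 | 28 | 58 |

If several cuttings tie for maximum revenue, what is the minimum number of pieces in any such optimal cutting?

2

Let r[k] be the best obtainable value from length k. For each k, try every first piece i and keep the best of price[i] + r[k−i].
r[1] = 4
r[2] = 13
r[3] = 17  (first piece 1, then r[2]=13)
r[4] = 26  (first piece 2, then r[2]=13)
r[5] = 30  (first piece 1, then r[4]=26)
r[6] = 42
r[7] = 46  (first piece 1, then r[6]=42)
r[8] = 58
r[9] = 62  (first piece 1, then r[8]=58)
r[10] = 71  (first piece 2, then r[8]=58)
Maximum revenue is €71.
Now minimize piece count subject to staying optimal: for each k, pieces[k] = 1 + min over i with p[i]+r[k−i]=r[k] of pieces[k−i].
pieces[7] = 2
pieces[8] = 1
pieces[9] = 2
pieces[10] = 2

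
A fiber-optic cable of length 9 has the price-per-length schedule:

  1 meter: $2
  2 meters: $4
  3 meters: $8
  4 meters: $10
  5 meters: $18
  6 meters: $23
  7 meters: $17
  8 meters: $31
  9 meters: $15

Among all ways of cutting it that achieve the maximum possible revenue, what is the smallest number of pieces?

2

Consider every possible first cut. r[k] is the best of p[i]+r[k−i] over all sellable i≤k.
r[1] = 2
r[2] = 4  (first piece 1, then r[1]=2)
r[3] = 8
r[4] = 10  (first piece 1, then r[3]=8)
r[5] = 18
r[6] = 23
r[7] = 25  (first piece 1, then r[6]=23)
r[8] = 31
r[9] = 33  (first piece 1, then r[8]=31)
Maximum revenue is $33.
Now minimize piece count subject to staying optimal: for each k, pieces[k] = 1 + min over i with p[i]+r[k−i]=r[k] of pieces[k−i].
pieces[6] = 1
pieces[7] = 2
pieces[8] = 1
pieces[9] = 2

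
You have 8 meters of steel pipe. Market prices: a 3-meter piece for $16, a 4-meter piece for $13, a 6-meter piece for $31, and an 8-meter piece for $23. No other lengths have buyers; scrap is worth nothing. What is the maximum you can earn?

32

Build r[k] bottom-up: r[k] = max over allowed piece i of (p[i] + r[k−i]).
r[1] = 0
r[2] = 0
r[3] = 16
r[4] = max(16+0, 13+0) = 16
r[5] = max(16+0, 13+0) = 16
r[6] = max(16+16, 13+0, 31+0) = 32
r[7] = max(16+16, 13+16, 31+0) = 32
r[8] = max(16+16, 13+16, 31+0, 23+0) = 32
One optimal cutting: pieces 3 + 3 with 2 meters of scrap → $32.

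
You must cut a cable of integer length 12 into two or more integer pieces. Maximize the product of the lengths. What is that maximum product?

Let m[k] be the best product for length k (with at least one cut). For each first piece i, the rest contributes max(k−i, m[k−i]).
m[2] = 1*max(1,0) = 1*1 = 1
m[3] = 1*max(2,1) = 1*2 = 2
m[4] = 2*max(2,1) = 2*2 = 4
m[5] = 2*max(3,2) = 2*3 = 6
m[6] = 3*max(3,2) = 3*3 = 9
m[7] = 2*max(5,6) = 2*6 = 12
m[8] = 2*max(6,9) = 2*9 = 18
m[9] = 3*max(6,9) = 3*9 = 27
m[10] = 2*max(8,18) = 2*18 = 36
m[11] = 2*max(9,27) = 2*27 = 54
m[12] = 3*max(9,27) = 3*27 = 81
One optimal split: 3 + 3 + 3 + 3; product 3*3*3*3 = 81.

81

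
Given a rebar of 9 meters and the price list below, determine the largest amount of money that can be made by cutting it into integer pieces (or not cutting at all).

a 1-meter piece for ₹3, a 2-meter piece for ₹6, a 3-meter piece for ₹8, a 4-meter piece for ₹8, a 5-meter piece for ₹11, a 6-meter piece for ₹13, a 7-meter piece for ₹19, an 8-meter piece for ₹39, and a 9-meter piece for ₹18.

Let best[k] be the best obtainable value from length k. For each k, try every first piece i and keep the best of price[i] + best[k−i].
best[1] = 3
best[2] = 6  (first piece 1, then best[1]=3)
best[3] = 9  (first piece 1, then best[2]=6)
best[4] = 12  (first piece 1, then best[3]=9)
best[5] = 15  (first piece 1, then best[4]=12)
best[6] = 18  (first piece 1, then best[5]=15)
best[7] = 21  (first piece 1, then best[6]=18)
best[8] = 39
best[9] = 42  (first piece 1, then best[8]=39)
One optimal cutting: 8 + 1 → ₹39 + ₹3 = ₹42.

42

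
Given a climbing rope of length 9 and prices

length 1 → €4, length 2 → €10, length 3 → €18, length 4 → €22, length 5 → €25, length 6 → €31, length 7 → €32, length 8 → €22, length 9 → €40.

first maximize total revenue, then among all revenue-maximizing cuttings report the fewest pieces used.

Consider every possible first cut. r[k] is the best of p[i]+r[k−i] over all sellable i≤k.
r[1] = 4
r[2] = 10
r[3] = 18
r[4] = 22  (first piece 1, then r[3]=18)
r[5] = 28  (first piece 2, then r[3]=18)
r[6] = 36  (first piece 3, then r[3]=18)
r[7] = 40  (first piece 1, then r[6]=36)
r[8] = 46  (first piece 2, then r[6]=36)
r[9] = 54  (first piece 3, then r[6]=36)
Maximum revenue is €54.
Now minimize piece count subject to staying optimal: for each k, pieces[k] = 1 + min over i with p[i]+r[k−i]=r[k] of pieces[k−i].
pieces[6] = 2
pieces[7] = 2
pieces[8] = 3
pieces[9] = 3

3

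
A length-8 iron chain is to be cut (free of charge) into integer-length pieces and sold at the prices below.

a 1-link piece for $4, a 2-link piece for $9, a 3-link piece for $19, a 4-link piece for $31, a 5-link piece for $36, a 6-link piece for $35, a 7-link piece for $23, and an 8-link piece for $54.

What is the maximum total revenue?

62

Build R[k] bottom-up: R[k] = max over allowed piece i of (p[i] + R[k−i]).
R[1] = 4
R[2] = max(4+4, 9+0) = 9
R[3] = max(4+9, 9+4, 19+0) = 19
R[4] = max(4+19, 9+9, 19+4, 31+0) = 31
R[5] = max(4+31, 9+19, 19+9, 31+4, 36+0) = 36
R[6] = max(4+36, 9+31, 19+19, 31+9, 36+4, 35+0) = 40
R[7] = max(4+40, 9+36, 19+31, …, 35+4, 23+0) = 50
R[8] = max(4+50, 9+40, 19+36, …, 23+4, 54+0) = 62
One optimal cutting: 4 + 4 → $31 + $31 = $62.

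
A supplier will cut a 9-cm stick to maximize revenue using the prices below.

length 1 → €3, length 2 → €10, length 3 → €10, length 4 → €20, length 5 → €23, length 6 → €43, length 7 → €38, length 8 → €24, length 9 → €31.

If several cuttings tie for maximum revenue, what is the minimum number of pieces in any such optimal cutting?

Let r[k] be the best obtainable value from length k. For each k, try every first piece i and keep the best of price[i] + r[k−i].
r[1] = 3
r[2] = 10
r[3] = 13  (first piece 1, then r[2]=10)
r[4] = 20  (first piece 2, then r[2]=10)
r[5] = 23  (first piece 1, then r[4]=20)
r[6] = 43
r[7] = 46  (first piece 1, then r[6]=43)
r[8] = 53  (first piece 2, then r[6]=43)
r[9] = 56  (first piece 1, then r[8]=53)
Maximum revenue is €56.
Now minimize piece count subject to staying optimal: for each k, pieces[k] = 1 + min over i with p[i]+r[k−i]=r[k] of pieces[k−i].
pieces[6] = 1
pieces[7] = 2
pieces[8] = 2
pieces[9] = 3

3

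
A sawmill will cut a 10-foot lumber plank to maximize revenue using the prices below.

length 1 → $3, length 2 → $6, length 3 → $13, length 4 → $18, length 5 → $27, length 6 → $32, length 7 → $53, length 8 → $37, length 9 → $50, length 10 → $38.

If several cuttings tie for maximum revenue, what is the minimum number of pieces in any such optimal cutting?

Build r[k] bottom-up: r[k] = max over allowed piece i of (p[i] + r[k−i]).
r[1] = 3
r[2] = 6  (first piece 1, then r[1]=3)
r[3] = 13
r[4] = 18
r[5] = 27
r[6] = 32
r[7] = 53
r[8] = 56  (first piece 1, then r[7]=53)
r[9] = 59  (first piece 1, then r[8]=56)
r[10] = 66  (first piece 3, then r[7]=53)
Maximum revenue is $66.
Now minimize piece count subject to staying optimal: for each k, pieces[k] = 1 + min over i with p[i]+r[k−i]=r[k] of pieces[k−i].
pieces[7] = 1
pieces[8] = 2
pieces[9] = 2
pieces[10] = 2

2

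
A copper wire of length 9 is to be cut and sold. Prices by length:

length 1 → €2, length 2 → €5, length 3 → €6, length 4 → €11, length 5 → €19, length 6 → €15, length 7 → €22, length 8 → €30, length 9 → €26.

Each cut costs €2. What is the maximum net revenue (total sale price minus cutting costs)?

Let net[k] be the best obtainable value from length k. For each k, try every first piece i and keep the best of price[i] + net[k−i] minus the 2 cut fee when i<k.
net[1] = 2
net[2] = 5
net[3] = 6
net[4] = 11
net[5] = 19
net[6] = 19  (first piece 1, then net[5]=19)
net[7] = 22  (first piece 2, then net[5]=19)
net[8] = 30
net[9] = 30  (first piece 1, then net[8]=30)
One optimal plan: pieces 8 + 1 (1 cut) → €32 − €2 = €30.

30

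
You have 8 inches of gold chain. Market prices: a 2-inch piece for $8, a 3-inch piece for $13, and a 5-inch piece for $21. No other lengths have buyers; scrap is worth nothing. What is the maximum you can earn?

34

Build f[k] bottom-up: f[k] = max over allowed piece i of (p[i] + f[k−i]).
f[1] = 0
f[2] = 8
f[3] = max(8+0, 13+0) = 13
f[4] = max(8+8, 13+0) = 16
f[5] = max(8+13, 13+8, 21+0) = 21
f[6] = max(8+16, 13+13, 21+0) = 26
f[7] = max(8+21, 13+16, 21+8) = 29
f[8] = max(8+26, 13+21, 21+13) = 34
One optimal cutting: 3 + 3 + 2 → $34.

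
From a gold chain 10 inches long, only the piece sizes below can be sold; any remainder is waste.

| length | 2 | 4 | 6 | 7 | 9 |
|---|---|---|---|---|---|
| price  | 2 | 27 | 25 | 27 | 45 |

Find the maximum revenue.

56

Let best[k] be the best obtainable value from length k. For each k, try every first piece i and keep the best of price[i] + best[k−i].
best[1] = 0
best[2] = 2
best[3] = 2
best[4] = max(2+2, 27+0) = 27
best[5] = max(2+2, 27+0) = 27
best[6] = max(2+27, 27+2, 25+0) = 29
best[7] = max(2+27, 27+2, 25+0, 27+0) = 29
best[8] = max(2+29, 27+27, 25+2, 27+0) = 54
best[9] = max(2+29, 27+27, 25+2, 27+2, 45+0) = 54
best[10] = max(2+54, 27+29, 25+27, 27+2, 45+0) = 56
One optimal cutting: 4 + 4 + 2 → $56.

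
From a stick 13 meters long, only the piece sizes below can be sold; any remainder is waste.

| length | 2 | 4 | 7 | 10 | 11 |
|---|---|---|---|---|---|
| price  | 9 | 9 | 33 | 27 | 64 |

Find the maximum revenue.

Consider every possible first cut. f[k] is the best of p[i]+f[k−i] over all sellable i≤k.
f[1] = 0
f[2] = 9
f[3] = 9
f[4] = max(9+9, 9+0) = 18
f[5] = max(9+9, 9+0) = 18
f[6] = max(9+18, 9+9) = 27
f[7] = max(9+18, 9+9, 33+0) = 33
f[8] = max(9+27, 9+18, 33+0) = 36
f[9] = max(9+33, 9+18, 33+9) = 42
f[10] = max(9+36, 9+27, 33+9, 27+0) = 45
f[11] = max(9+42, 9+33, 33+18, 27+0, 64+0) = 64
f[12] = max(9+45, 9+36, 33+18, 27+9, 64+0) = 64
f[13] = max(9+64, 9+42, 33+27, 27+9, 64+9) = 73
One optimal cutting: 11 + 2 → €73.

73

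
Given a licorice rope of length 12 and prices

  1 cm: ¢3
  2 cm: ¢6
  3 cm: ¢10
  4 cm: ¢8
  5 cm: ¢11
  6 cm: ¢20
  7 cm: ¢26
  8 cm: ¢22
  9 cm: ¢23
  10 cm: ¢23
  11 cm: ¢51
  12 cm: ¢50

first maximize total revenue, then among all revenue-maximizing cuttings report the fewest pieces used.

Consider every possible first cut. r[k] is the best of p[i]+r[k−i] over all sellable i≤k.
r[1] = 3
r[2] = max(3+3, 6+0) = 6
r[3] = max(3+6, 6+3, 10+0) = 10
r[4] = max(3+10, 6+6, 10+3, 8+0) = 13
r[5] = max(3+13, 6+10, 10+6, 8+3, 11+0) = 16
r[6] = max(3+16, 6+13, 10+10, 8+6, 11+3, 20+0) = 20
r[7] = max(3+20, 6+16, 10+13, …, 20+3, 26+0) = 26
r[8] = max(3+26, 6+20, 10+16, …, 26+3, 22+0) = 29
r[9] = max(3+29, 6+26, 10+20, …, 22+3, 23+0) = 32
r[10] = max(3+32, 6+29, 10+26, …, 23+3, 23+0) = 36
r[11] = max(3+36, 6+32, 10+29, …, 23+3, 51+0) = 51
r[12] = max(3+51, 6+36, 10+32, …, 51+3, 50+0) = 54
Maximum revenue is ¢54.
Now minimize piece count subject to staying optimal: for each k, pieces[k] = 1 + min over i with p[i]+r[k−i]=r[k] of pieces[k−i].
pieces[9] = 2
pieces[10] = 2
pieces[11] = 1
pieces[12] = 2

2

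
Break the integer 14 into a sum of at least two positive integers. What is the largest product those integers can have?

Define P[k] = max over 1≤i<k of i · max(k−i, P[k−i]); the inner max lets the remainder stay uncut if that's better.
P[2] = 1*max(1,0) = 1*1 = 1
P[3] = max(1*2, 2*1) = 2
P[4] = max(1*3, 2*2, 3*1) = 4
P[5] = max(1*4, 2*3, 3*2, 4*1) = 6
P[6] = max(1*6, 2*4, 3*3, 4*2, 5*1) = 9
P[7] = max(1*9, 2*6, 3*4, 4*3, 5*2, 6*1) = 12
P[8] = max(1*12, 2*9, 3*6, …, 6*2, 7*1) = 18
P[9] = max(1*18, 2*12, 3*9, …, 7*2, 8*1) = 27
P[10] = max(1*27, 2*18, 3*12, …, 8*2, 9*1) = 36
P[11] = max(1*36, 2*27, 3*18, …, 9*2, 10*1) = 54
P[12] = max(1*54, 2*36, 3*27, …, 10*2, 11*1) = 81
P[13] = max(1*81, 2*54, 3*36, …, 11*2, 12*1) = 108
P[14] = max(1*108, 2*81, 3*54, …, 12*2, 13*1) = 162
One optimal split: 3 + 3 + 3 + 3 + 2; product 3*3*3*3*2 = 162.

162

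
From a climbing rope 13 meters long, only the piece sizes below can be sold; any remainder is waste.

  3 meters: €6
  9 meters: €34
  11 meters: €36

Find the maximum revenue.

Let f[k] be the best obtainable value from length k. For each k, try every first piece i and keep the best of price[i] + f[k−i].
f[1] = 0
f[2] = 0
f[3] = 6
f[4] = 6
f[5] = 6
f[6] = 12  (first piece 3, then f[3]=6)
f[7] = 12
f[8] = 12
f[9] = max(6+12, 34+0) = 34
f[10] = max(6+12, 34+0) = 34
f[11] = max(6+12, 34+0, 36+0) = 36
f[12] = max(6+34, 34+6, 36+0) = 40
f[13] = max(6+34, 34+6, 36+0) = 40
One optimal cutting: pieces 9 + 3 with 1 meter of scrap → €40.

40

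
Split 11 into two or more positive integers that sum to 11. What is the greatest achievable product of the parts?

54

Fill g[k] for k=2..11: at each k try every first piece i and multiply by the better of (k−i) uncut or g[k−i].
g[2] = 1·max(1,0) = 1·1 = 1
g[3] = 1·max(2,1) = 1·2 = 2
g[4] = 2·max(2,1) = 2·2 = 4
g[5] = 2·max(3,2) = 2·3 = 6
g[6] = 3·max(3,2) = 3·3 = 9
g[7] = 2·max(5,6) = 2·6 = 12
g[8] = 2·max(6,9) = 2·9 = 18
g[9] = 3·max(6,9) = 3·9 = 27
g[10] = 2·max(8,18) = 2·18 = 36
g[11] = 2·max(9,27) = 2·27 = 54
One optimal split: 3 + 3 + 3 + 2; product 3·3·3·2 = 54.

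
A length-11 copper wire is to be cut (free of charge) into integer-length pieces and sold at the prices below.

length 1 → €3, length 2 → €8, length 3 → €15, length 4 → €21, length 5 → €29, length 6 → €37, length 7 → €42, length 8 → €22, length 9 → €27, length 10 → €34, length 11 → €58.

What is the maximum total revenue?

Let best[k] be the best obtainable value from length k. For each k, try every first piece i and keep the best of price[i] + best[k−i].
best[1] = 3
best[2] = 8
best[3] = 15
best[4] = 21
best[5] = 29
best[6] = 37
best[7] = 42
best[8] = 45  (first piece 1, then best[7]=42)
best[9] = 52  (first piece 3, then best[6]=37)
best[10] = 58  (first piece 4, then best[6]=37)
best[11] = 66  (first piece 5, then best[6]=37)
One optimal cutting: 6 + 5 → €37 + €29 = €66.

66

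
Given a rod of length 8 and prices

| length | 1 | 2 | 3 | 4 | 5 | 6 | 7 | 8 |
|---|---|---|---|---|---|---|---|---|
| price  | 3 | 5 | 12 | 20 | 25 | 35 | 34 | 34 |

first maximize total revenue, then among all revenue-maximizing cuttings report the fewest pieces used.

3

Let r[k] be the best obtainable value from length k. For each k, try every first piece i and keep the best of price[i] + r[k−i].
r[1] = 3
r[2] = 6  (first piece 1, then r[1]=3)
r[3] = 12
r[4] = 20
r[5] = 25
r[6] = 35
r[7] = 38  (first piece 1, then r[6]=35)
r[8] = 41  (first piece 1, then r[7]=38)
Maximum revenue is €41.
Now minimize piece count subject to staying optimal: for each k, pieces[k] = 1 + min over i with p[i]+r[k−i]=r[k] of pieces[k−i].
pieces[5] = 1
pieces[6] = 1
pieces[7] = 2
pieces[8] = 3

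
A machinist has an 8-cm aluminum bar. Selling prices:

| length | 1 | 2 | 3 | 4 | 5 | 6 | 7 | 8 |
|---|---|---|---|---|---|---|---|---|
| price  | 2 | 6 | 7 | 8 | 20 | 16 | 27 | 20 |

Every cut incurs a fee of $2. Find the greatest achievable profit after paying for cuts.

Consider every possible first cut. v[k] is the best of p[i]+v[k−i] over all sellable i≤k, charging 2 whenever i<k.
v[1] = 2
v[2] = 6
v[3] = 7
v[4] = 10  (first piece 2, then v[2]=6)
v[5] = 20
v[6] = 20  (first piece 1, then v[5]=20)
v[7] = 27
v[8] = 27  (first piece 1, then v[7]=27)
One optimal plan: pieces 7 + 1 (1 cut) → $29 − $2 = $27.

27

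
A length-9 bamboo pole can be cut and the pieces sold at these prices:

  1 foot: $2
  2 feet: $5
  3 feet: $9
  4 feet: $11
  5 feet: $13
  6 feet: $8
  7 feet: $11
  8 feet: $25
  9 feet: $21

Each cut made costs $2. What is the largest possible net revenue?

Build r[k] bottom-up: r[k] = max over allowed piece i of (p[i] + r[k−i]) − 2 per cut.
r[1] = 2
r[2] = 5
r[3] = 9
r[4] = 11
r[5] = 13
r[6] = 16  (first piece 3, then r[3]=9)
r[7] = 18  (first piece 3, then r[4]=11)
r[8] = 25
r[9] = 25  (first piece 1, then r[8]=25)
One optimal plan: pieces 8 + 1 (1 cut) → $27 − $2 = $25.

25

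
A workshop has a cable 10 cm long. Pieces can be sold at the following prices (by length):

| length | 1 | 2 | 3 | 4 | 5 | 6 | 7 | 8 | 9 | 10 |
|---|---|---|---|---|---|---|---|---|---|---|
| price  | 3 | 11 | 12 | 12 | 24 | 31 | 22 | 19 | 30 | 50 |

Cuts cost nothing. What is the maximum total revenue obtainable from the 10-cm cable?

Build r[k] bottom-up: r[k] = max over allowed piece i of (p[i] + r[k−i]).
r[1] = 3
r[2] = max(3+3, 11+0) = 11
r[3] = max(3+11, 11+3, 12+0) = 14
r[4] = max(3+14, 11+11, 12+3, 12+0) = 22
r[5] = max(3+22, 11+14, 12+11, 12+3, 24+0) = 25
r[6] = max(3+25, 11+22, 12+14, 12+11, 24+3, 31+0) = 33
r[7] = max(3+33, 11+25, 12+22, …, 31+3, 22+0) = 36
r[8] = max(3+36, 11+33, 12+25, …, 22+3, 19+0) = 44
r[9] = max(3+44, 11+36, 12+33, …, 19+3, 30+0) = 47
r[10] = max(3+47, 11+44, 12+36, …, 30+3, 50+0) = 55
One optimal cutting: 2 + 2 + 2 + 2 + 2 → €11 + €11 + €11 + €11 + €11 = €55.

55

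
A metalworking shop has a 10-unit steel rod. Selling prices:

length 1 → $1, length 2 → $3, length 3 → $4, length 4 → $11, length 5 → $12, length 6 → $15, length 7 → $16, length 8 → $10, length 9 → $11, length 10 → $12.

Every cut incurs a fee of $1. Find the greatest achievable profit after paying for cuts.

25

Consider every possible first cut. r[k] is the best of p[i]+r[k−i] over all sellable i≤k, charging 1 whenever i<k.
r[1] = 1
r[2] = max(1+1-1, 3+0) = 3
r[3] = max(1+3-1, 3+1-1, 4+0) = 4
r[4] = max(1+4-1, 3+3-1, 4+1-1, 11+0) = 11
r[5] = max(1+11-1, 3+4-1, 4+3-1, 11+1-1, 12+0) = 12
r[6] = max(1+12-1, 3+11-1, 4+4-1, 11+3-1, 12+1-1, 15+0) = 15
r[7] = max(1+15-1, 3+12-1, 4+11-1, …, 15+1-1, 16+0) = 16
r[8] = max(1+16-1, 3+15-1, 4+12-1, …, 16+1-1, 10+0) = 21
r[9] = max(1+21-1, 3+16-1, 4+15-1, …, 10+1-1, 11+0) = 22
r[10] = max(1+22-1, 3+21-1, 4+16-1, …, 11+1-1, 12+0) = 25
One optimal plan: pieces 6 + 4 (1 cut) → $26 − $1 = $25.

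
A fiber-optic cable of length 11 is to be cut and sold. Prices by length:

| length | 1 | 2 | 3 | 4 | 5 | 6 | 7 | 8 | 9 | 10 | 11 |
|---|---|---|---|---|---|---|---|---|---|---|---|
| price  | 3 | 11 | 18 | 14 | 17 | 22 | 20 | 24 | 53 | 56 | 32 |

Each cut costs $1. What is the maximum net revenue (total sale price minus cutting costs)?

63

Let v[k] be the best obtainable value from length k. For each k, try every first piece i and keep the best of price[i] + v[k−i] minus the 1 cut fee when i<k.
v[1] = 3
v[2] = max(3+3-1, 11+0) = 11
v[3] = max(3+11-1, 11+3-1, 18+0) = 18
v[4] = max(3+18-1, 11+11-1, 18+3-1, 14+0) = 21
v[5] = max(3+21-1, 11+18-1, 18+11-1, 14+3-1, 17+0) = 28
v[6] = max(3+28-1, 11+21-1, 18+18-1, 14+11-1, 17+3-1, 22+0) = 35
v[7] = max(3+35-1, 11+28-1, 18+21-1, …, 22+3-1, 20+0) = 38
v[8] = max(3+38-1, 11+35-1, 18+28-1, …, 20+3-1, 24+0) = 45
v[9] = max(3+45-1, 11+38-1, 18+35-1, …, 24+3-1, 53+0) = 53
v[10] = max(3+53-1, 11+45-1, 18+38-1, …, 53+3-1, 56+0) = 56
v[11] = max(3+56-1, 11+53-1, 18+45-1, …, 56+3-1, 32+0) = 63
One optimal plan: pieces 9 + 2 (1 cut) → $64 − $1 = $63.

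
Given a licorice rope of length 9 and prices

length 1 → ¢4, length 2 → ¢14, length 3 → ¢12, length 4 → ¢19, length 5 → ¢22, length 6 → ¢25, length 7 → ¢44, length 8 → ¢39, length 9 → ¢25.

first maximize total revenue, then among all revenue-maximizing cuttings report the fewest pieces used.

Let r[k] be the best obtainable value from length k. For each k, try every first piece i and keep the best of price[i] + r[k−i].
r[1] = 4
r[2] = max(4+4, 14+0) = 14
r[3] = max(4+14, 14+4, 12+0) = 18
r[4] = max(4+18, 14+14, 12+4, 19+0) = 28
r[5] = max(4+28, 14+18, 12+14, 19+4, 22+0) = 32
r[6] = max(4+32, 14+28, 12+18, 19+14, 22+4, 25+0) = 42
r[7] = max(4+42, 14+32, 12+28, …, 25+4, 44+0) = 46
r[8] = max(4+46, 14+42, 12+32, …, 44+4, 39+0) = 56
r[9] = max(4+56, 14+46, 12+42, …, 39+4, 25+0) = 60
Maximum revenue is ¢60.
Now minimize piece count subject to staying optimal: for each k, pieces[k] = 1 + min over i with p[i]+r[k−i]=r[k] of pieces[k−i].
pieces[6] = 3
pieces[7] = 4
pieces[8] = 4
pieces[9] = 5

5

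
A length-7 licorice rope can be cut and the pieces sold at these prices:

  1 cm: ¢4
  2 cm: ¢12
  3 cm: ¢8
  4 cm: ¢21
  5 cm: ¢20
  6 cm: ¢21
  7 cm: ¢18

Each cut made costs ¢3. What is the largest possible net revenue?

31

Let net[k] be the best obtainable value from length k. For each k, try every first piece i and keep the best of price[i] + net[k−i] minus the 3 cut fee when i<k.
net[1] = 4
net[2] = max(4+4-3, 12+0) = 12
net[3] = max(4+12-3, 12+4-3, 8+0) = 13
net[4] = max(4+13-3, 12+12-3, 8+4-3, 21+0) = 21
net[5] = max(4+21-3, 12+13-3, 8+12-3, 21+4-3, 20+0) = 22
net[6] = max(4+22-3, 12+21-3, 8+13-3, 21+12-3, 20+4-3, 21+0) = 30
net[7] = max(4+30-3, 12+22-3, 8+21-3, …, 21+4-3, 18+0) = 31
One optimal plan: pieces 2 + 2 + 2 + 1 (3 cuts) → ¢40 − ¢9 = ¢31.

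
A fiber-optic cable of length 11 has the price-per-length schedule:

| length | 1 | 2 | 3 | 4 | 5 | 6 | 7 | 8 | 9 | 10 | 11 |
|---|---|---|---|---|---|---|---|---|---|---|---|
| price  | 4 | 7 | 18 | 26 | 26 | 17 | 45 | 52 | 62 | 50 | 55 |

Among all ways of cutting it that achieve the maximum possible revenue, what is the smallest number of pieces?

2

Let r[k] be the best obtainable value from length k. For each k, try every first piece i and keep the best of price[i] + r[k−i].
r[1] = 4
r[2] = 8  (first piece 1, then r[1]=4)
r[3] = 18
r[4] = 26
r[5] = 30  (first piece 1, then r[4]=26)
r[6] = 36  (first piece 3, then r[3]=18)
r[7] = 45
r[8] = 52  (first piece 4, then r[4]=26)
r[9] = 62
r[10] = 66  (first piece 1, then r[9]=62)
r[11] = 71  (first piece 4, then r[7]=45)
Maximum revenue is $71.
Now minimize piece count subject to staying optimal: for each k, pieces[k] = 1 + min over i with p[i]+r[k−i]=r[k] of pieces[k−i].
pieces[8] = 1
pieces[9] = 1
pieces[10] = 2
pieces[11] = 2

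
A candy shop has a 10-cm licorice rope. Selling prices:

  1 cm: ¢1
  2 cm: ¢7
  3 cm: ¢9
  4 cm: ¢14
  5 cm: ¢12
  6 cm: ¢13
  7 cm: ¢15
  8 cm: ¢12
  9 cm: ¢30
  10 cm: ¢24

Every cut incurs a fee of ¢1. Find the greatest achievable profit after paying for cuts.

Let v[k] be the best obtainable value from length k. For each k, try every first piece i and keep the best of price[i] + v[k−i] minus the 1 cut fee when i<k.
v[1] = 1
v[2] = max(1+1-1, 7+0) = 7
v[3] = max(1+7-1, 7+1-1, 9+0) = 9
v[4] = max(1+9-1, 7+7-1, 9+1-1, 14+0) = 14
v[5] = max(1+14-1, 7+9-1, 9+7-1, 14+1-1, 12+0) = 15
v[6] = max(1+15-1, 7+14-1, 9+9-1, 14+7-1, 12+1-1, 13+0) = 20
v[7] = max(1+20-1, 7+15-1, 9+14-1, …, 13+1-1, 15+0) = 22
v[8] = max(1+22-1, 7+20-1, 9+15-1, …, 15+1-1, 12+0) = 27
v[9] = max(1+27-1, 7+22-1, 9+20-1, …, 12+1-1, 30+0) = 30
v[10] = max(1+30-1, 7+27-1, 9+22-1, …, 30+1-1, 24+0) = 33
One optimal plan: pieces 4 + 4 + 2 (2 cuts) → ¢35 − ¢2 = ¢33.

33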